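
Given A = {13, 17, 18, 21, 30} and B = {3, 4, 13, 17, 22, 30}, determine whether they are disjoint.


Disjoint means A ∩ B = ∅.
A ∩ B = {13, 17, 30}
A ∩ B ≠ ∅, so A and B are NOT disjoint.

No, A and B are not disjoint (A ∩ B = {13, 17, 30})


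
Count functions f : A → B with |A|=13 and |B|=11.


Each of |A| = 13 inputs maps to any of |B| = 11 outputs.
# functions = |B|^|A| = 11^13
= 34522712143931

Number of functions = 34522712143931


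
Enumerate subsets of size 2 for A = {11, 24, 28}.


|A| = 3, so A has C(3,2) = 3 subsets of size 2.
Enumerate by choosing 2 elements from A at a time:
{11, 24}, {11, 28}, {24, 28}

2-element subsets (3 total): {11, 24}, {11, 28}, {24, 28}


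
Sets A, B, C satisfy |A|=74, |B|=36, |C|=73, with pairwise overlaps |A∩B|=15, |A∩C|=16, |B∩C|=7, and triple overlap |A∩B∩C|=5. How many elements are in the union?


|A∪B∪C| = |A|+|B|+|C| - |A∩B|-|A∩C|-|B∩C| + |A∩B∩C|
= 74+36+73 - 15-16-7 + 5
= 183 - 38 + 5
= 150

|A ∪ B ∪ C| = 150


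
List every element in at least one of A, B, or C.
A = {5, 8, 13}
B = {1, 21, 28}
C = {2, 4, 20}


A ∪ B = {1, 5, 8, 13, 21, 28}
(A ∪ B) ∪ C = {1, 2, 4, 5, 8, 13, 20, 21, 28}

A ∪ B ∪ C = {1, 2, 4, 5, 8, 13, 20, 21, 28}


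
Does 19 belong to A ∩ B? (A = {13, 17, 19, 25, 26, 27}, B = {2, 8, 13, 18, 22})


A = {13, 17, 19, 25, 26, 27}, B = {2, 8, 13, 18, 22}
A ∩ B = elements in both A and B
A ∩ B = {13}
Checking if 19 ∈ A ∩ B
19 is not in A ∩ B → False

19 ∉ A ∩ B


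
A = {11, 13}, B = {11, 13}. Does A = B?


Two sets are equal iff they have exactly the same elements.
A = {11, 13}
B = {11, 13}
Same elements → A = B

Yes, A = B


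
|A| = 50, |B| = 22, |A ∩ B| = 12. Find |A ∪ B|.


|A ∪ B| = |A| + |B| - |A ∩ B|
= 50 + 22 - 12
= 60

|A ∪ B| = 60


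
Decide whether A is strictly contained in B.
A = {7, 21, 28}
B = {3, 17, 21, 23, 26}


A ⊂ B requires: A ⊆ B AND A ≠ B.
A ⊆ B? No
A ⊄ B, so A is not a proper subset.

No, A is not a proper subset of B


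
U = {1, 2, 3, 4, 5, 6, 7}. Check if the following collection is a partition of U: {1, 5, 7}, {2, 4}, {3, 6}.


A partition requires: (1) non-empty parts, (2) pairwise disjoint, (3) union = U
Parts: {1, 5, 7}, {2, 4}, {3, 6}
Union of parts: {1, 2, 3, 4, 5, 6, 7}
U = {1, 2, 3, 4, 5, 6, 7}
All non-empty? True
Pairwise disjoint? True
Covers U? True

Yes, valid partition


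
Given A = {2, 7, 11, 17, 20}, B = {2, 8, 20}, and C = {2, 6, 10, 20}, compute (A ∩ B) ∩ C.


A ∩ B = {2, 20}
(A ∩ B) ∩ C = {2, 20}

A ∩ B ∩ C = {2, 20}


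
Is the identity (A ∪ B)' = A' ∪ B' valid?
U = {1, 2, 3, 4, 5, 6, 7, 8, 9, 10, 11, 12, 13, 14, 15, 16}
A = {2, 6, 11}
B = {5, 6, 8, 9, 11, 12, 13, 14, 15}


LHS: A ∪ B = {2, 5, 6, 8, 9, 11, 12, 13, 14, 15}
(A ∪ B)' = U \ (A ∪ B) = {1, 3, 4, 7, 10, 16}
A' = {1, 3, 4, 5, 7, 8, 9, 10, 12, 13, 14, 15, 16}, B' = {1, 2, 3, 4, 7, 10, 16}
Claimed RHS: A' ∪ B' = {1, 2, 3, 4, 5, 7, 8, 9, 10, 12, 13, 14, 15, 16}
Identity is INVALID: LHS = {1, 3, 4, 7, 10, 16} but the RHS claimed here equals {1, 2, 3, 4, 5, 7, 8, 9, 10, 12, 13, 14, 15, 16}. The correct form is (A ∪ B)' = A' ∩ B'.

Identity is invalid: (A ∪ B)' = {1, 3, 4, 7, 10, 16} but A' ∪ B' = {1, 2, 3, 4, 5, 7, 8, 9, 10, 12, 13, 14, 15, 16}. The correct De Morgan law is (A ∪ B)' = A' ∩ B'.


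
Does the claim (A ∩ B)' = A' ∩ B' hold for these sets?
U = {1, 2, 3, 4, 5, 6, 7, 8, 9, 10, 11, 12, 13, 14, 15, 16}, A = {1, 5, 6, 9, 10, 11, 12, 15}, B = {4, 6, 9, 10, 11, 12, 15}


LHS: A ∩ B = {6, 9, 10, 11, 12, 15}
(A ∩ B)' = U \ (A ∩ B) = {1, 2, 3, 4, 5, 7, 8, 13, 14, 16}
A' = {2, 3, 4, 7, 8, 13, 14, 16}, B' = {1, 2, 3, 5, 7, 8, 13, 14, 16}
Claimed RHS: A' ∩ B' = {2, 3, 7, 8, 13, 14, 16}
Identity is INVALID: LHS = {1, 2, 3, 4, 5, 7, 8, 13, 14, 16} but the RHS claimed here equals {2, 3, 7, 8, 13, 14, 16}. The correct form is (A ∩ B)' = A' ∪ B'.

Identity is invalid: (A ∩ B)' = {1, 2, 3, 4, 5, 7, 8, 13, 14, 16} but A' ∩ B' = {2, 3, 7, 8, 13, 14, 16}. The correct De Morgan law is (A ∩ B)' = A' ∪ B'.


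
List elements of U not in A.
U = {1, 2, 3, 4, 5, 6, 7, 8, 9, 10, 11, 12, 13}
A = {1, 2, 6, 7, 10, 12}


Aᶜ = U \ A = elements in U but not in A
U = {1, 2, 3, 4, 5, 6, 7, 8, 9, 10, 11, 12, 13}
A = {1, 2, 6, 7, 10, 12}
Aᶜ = {3, 4, 5, 8, 9, 11, 13}

Aᶜ = {3, 4, 5, 8, 9, 11, 13}


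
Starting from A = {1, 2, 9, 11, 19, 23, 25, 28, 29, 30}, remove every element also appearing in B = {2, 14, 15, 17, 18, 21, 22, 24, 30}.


A \ B = elements in A but not in B
A = {1, 2, 9, 11, 19, 23, 25, 28, 29, 30}
B = {2, 14, 15, 17, 18, 21, 22, 24, 30}
Remove from A any elements in B
A \ B = {1, 9, 11, 19, 23, 25, 28, 29}

A \ B = {1, 9, 11, 19, 23, 25, 28, 29}


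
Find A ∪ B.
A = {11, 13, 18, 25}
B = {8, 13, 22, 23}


A ∪ B = all elements in A or B (or both)
A = {11, 13, 18, 25}
B = {8, 13, 22, 23}
A ∪ B = {8, 11, 13, 18, 22, 23, 25}

A ∪ B = {8, 11, 13, 18, 22, 23, 25}


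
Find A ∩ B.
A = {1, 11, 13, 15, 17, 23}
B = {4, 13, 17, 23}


A ∩ B = elements in both A and B
A = {1, 11, 13, 15, 17, 23}
B = {4, 13, 17, 23}
A ∩ B = {13, 17, 23}

A ∩ B = {13, 17, 23}


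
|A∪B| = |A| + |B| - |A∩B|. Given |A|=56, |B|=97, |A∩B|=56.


|A ∪ B| = |A| + |B| - |A ∩ B|
= 56 + 97 - 56
= 97

|A ∪ B| = 97


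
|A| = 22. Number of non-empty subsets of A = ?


Total subsets = 2^n = 2^22 = 4194304
Non-empty subsets exclude the empty set: 2^n - 1
= 4194304 - 1
= 4194303

Number of non-empty subsets = 4194303


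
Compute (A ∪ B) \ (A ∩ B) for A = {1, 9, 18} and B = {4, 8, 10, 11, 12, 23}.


A △ B = (A \ B) ∪ (B \ A) = elements in exactly one of A or B
A \ B = {1, 9, 18}
B \ A = {4, 8, 10, 11, 12, 23}
A △ B = {1, 4, 8, 9, 10, 11, 12, 18, 23}

A △ B = {1, 4, 8, 9, 10, 11, 12, 18, 23}


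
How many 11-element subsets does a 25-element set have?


C(n,k) = n! / (k!(n-k)!)
C(25,11) = 25! / (11!14!)
= 4457400

C(25,11) = 4457400


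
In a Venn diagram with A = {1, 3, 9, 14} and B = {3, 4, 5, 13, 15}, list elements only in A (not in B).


A = {1, 3, 9, 14}
B = {3, 4, 5, 13, 15}
Region: only in A (not in B)
Elements: {1, 9, 14}

Elements only in A (not in B): {1, 9, 14}


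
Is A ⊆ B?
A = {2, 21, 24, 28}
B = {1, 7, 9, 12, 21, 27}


A ⊆ B means every element of A is in B.
Elements in A not in B: {2, 24, 28}
So A ⊄ B.

No, A ⊄ B


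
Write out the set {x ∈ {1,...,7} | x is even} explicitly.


Checking each candidate:
Condition: even numbers in {1,...,7}
Result = {2, 4, 6}

{2, 4, 6}


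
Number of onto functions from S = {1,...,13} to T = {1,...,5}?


n = |S| = 13, k = |T| = 5. Surjections via inclusion-exclusion:
S(n,k) = Σ(-1)^i × C(k,i) × (k-i)^n, i=0 to k
i=0: (-1)^0×C(5,0)×5^13 = 1220703125
i=1: (-1)^1×C(5,1)×4^13 = -335544320
i=2: (-1)^2×C(5,2)×3^13 = 15943230
i=3: (-1)^3×C(5,3)×2^13 = -81920
i=4: (-1)^4×C(5,4)×1^13 = 5
i=5: (-1)^5×C(5,5)×0^13 = 0
Total = 901020120

Number of surjections = 901020120


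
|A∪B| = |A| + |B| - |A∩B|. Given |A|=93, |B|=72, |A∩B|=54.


|A ∪ B| = |A| + |B| - |A ∩ B|
= 93 + 72 - 54
= 111

|A ∪ B| = 111


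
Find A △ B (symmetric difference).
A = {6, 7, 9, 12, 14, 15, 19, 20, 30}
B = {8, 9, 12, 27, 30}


A △ B = (A \ B) ∪ (B \ A) = elements in exactly one of A or B
A \ B = {6, 7, 14, 15, 19, 20}
B \ A = {8, 27}
A △ B = {6, 7, 8, 14, 15, 19, 20, 27}

A △ B = {6, 7, 8, 14, 15, 19, 20, 27}


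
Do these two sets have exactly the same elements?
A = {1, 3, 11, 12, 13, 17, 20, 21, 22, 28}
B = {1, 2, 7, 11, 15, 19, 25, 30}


Two sets are equal iff they have exactly the same elements.
A = {1, 3, 11, 12, 13, 17, 20, 21, 22, 28}
B = {1, 2, 7, 11, 15, 19, 25, 30}
Differences: {2, 3, 7, 12, 13, 15, 17, 19, 20, 21, 22, 25, 28, 30}
A ≠ B

No, A ≠ B


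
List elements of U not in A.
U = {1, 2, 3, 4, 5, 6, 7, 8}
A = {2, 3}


Aᶜ = U \ A = elements in U but not in A
U = {1, 2, 3, 4, 5, 6, 7, 8}
A = {2, 3}
Aᶜ = {1, 4, 5, 6, 7, 8}

Aᶜ = {1, 4, 5, 6, 7, 8}


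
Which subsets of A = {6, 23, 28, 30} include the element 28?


A subset of A contains 28 iff the remaining 3 elements form any subset of A \ {28}.
Count: 2^(n-1) = 2^3 = 8
Subsets containing 28: {28}, {6, 28}, {23, 28}, {28, 30}, {6, 23, 28}, {6, 28, 30}, {23, 28, 30}, {6, 23, 28, 30}

Subsets containing 28 (8 total): {28}, {6, 28}, {23, 28}, {28, 30}, {6, 23, 28}, {6, 28, 30}, {23, 28, 30}, {6, 23, 28, 30}


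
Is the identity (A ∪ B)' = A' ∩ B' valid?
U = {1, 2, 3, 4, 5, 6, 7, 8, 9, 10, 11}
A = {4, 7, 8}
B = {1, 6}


LHS: A ∪ B = {1, 4, 6, 7, 8}
(A ∪ B)' = U \ (A ∪ B) = {2, 3, 5, 9, 10, 11}
A' = {1, 2, 3, 5, 6, 9, 10, 11}, B' = {2, 3, 4, 5, 7, 8, 9, 10, 11}
Claimed RHS: A' ∩ B' = {2, 3, 5, 9, 10, 11}
Identity is VALID: LHS = RHS = {2, 3, 5, 9, 10, 11} ✓

Identity is valid. (A ∪ B)' = A' ∩ B' = {2, 3, 5, 9, 10, 11}


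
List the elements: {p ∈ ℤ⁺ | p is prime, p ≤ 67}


Checking each candidate:
Condition: primes ≤ 67
Result = {2, 3, 5, 7, 11, 13, 17, 19, 23, 29, 31, 37, 41, 43, 47, 53, 59, 61, 67}

{2, 3, 5, 7, 11, 13, 17, 19, 23, 29, 31, 37, 41, 43, 47, 53, 59, 61, 67}


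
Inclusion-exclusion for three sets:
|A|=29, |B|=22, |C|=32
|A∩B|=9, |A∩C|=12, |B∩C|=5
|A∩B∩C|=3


|A∪B∪C| = |A|+|B|+|C| - |A∩B|-|A∩C|-|B∩C| + |A∩B∩C|
= 29+22+32 - 9-12-5 + 3
= 83 - 26 + 3
= 60

|A ∪ B ∪ C| = 60


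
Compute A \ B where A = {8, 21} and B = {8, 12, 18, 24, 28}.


A \ B = elements in A but not in B
A = {8, 21}
B = {8, 12, 18, 24, 28}
Remove from A any elements in B
A \ B = {21}

A \ B = {21}


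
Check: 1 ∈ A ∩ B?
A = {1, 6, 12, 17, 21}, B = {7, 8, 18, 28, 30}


A = {1, 6, 12, 17, 21}, B = {7, 8, 18, 28, 30}
A ∩ B = elements in both A and B
A ∩ B = ∅
Checking if 1 ∈ A ∩ B
1 is not in A ∩ B → False

1 ∉ A ∩ B


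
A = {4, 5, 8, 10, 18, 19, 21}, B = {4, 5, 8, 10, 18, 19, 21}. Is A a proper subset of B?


A ⊂ B requires: A ⊆ B AND A ≠ B.
A ⊆ B? Yes
A = B? Yes
A = B, so A is not a PROPER subset.

No, A is not a proper subset of B


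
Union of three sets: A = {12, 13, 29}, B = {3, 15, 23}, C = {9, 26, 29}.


A ∪ B = {3, 12, 13, 15, 23, 29}
(A ∪ B) ∪ C = {3, 9, 12, 13, 15, 23, 26, 29}

A ∪ B ∪ C = {3, 9, 12, 13, 15, 23, 26, 29}


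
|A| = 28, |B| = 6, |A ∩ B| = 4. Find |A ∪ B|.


|A ∪ B| = |A| + |B| - |A ∩ B|
= 28 + 6 - 4
= 30

|A ∪ B| = 30


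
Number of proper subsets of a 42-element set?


Total subsets = 2^n = 2^42 = 4398046511104
Proper subsets exclude the set itself: 2^n - 1
= 4398046511104 - 1
= 4398046511103

Number of proper subsets = 4398046511103


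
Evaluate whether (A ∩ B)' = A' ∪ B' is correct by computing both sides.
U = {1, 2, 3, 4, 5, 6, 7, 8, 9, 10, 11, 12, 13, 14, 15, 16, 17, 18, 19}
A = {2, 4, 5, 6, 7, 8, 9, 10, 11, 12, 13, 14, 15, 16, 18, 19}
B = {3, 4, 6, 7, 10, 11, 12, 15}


LHS: A ∩ B = {4, 6, 7, 10, 11, 12, 15}
(A ∩ B)' = U \ (A ∩ B) = {1, 2, 3, 5, 8, 9, 13, 14, 16, 17, 18, 19}
A' = {1, 3, 17}, B' = {1, 2, 5, 8, 9, 13, 14, 16, 17, 18, 19}
Claimed RHS: A' ∪ B' = {1, 2, 3, 5, 8, 9, 13, 14, 16, 17, 18, 19}
Identity is VALID: LHS = RHS = {1, 2, 3, 5, 8, 9, 13, 14, 16, 17, 18, 19} ✓

Identity is valid. (A ∩ B)' = A' ∪ B' = {1, 2, 3, 5, 8, 9, 13, 14, 16, 17, 18, 19}


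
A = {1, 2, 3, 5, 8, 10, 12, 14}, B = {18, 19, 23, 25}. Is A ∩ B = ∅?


Disjoint means A ∩ B = ∅.
A ∩ B = ∅
A ∩ B = ∅, so A and B are disjoint.

Yes, A and B are disjoint


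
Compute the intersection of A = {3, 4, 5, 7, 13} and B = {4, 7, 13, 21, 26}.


A ∩ B = elements in both A and B
A = {3, 4, 5, 7, 13}
B = {4, 7, 13, 21, 26}
A ∩ B = {4, 7, 13}

A ∩ B = {4, 7, 13}


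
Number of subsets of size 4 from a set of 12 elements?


C(n,k) = n! / (k!(n-k)!)
C(12,4) = 12! / (4!8!)
= 495

C(12,4) = 495


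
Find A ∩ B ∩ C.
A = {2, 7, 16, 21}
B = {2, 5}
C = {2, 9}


A ∩ B = {2}
(A ∩ B) ∩ C = {2}

A ∩ B ∩ C = {2}


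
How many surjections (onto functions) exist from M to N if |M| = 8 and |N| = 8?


n = |M| = 8, k = |N| = 8. Surjections via inclusion-exclusion:
S(n,k) = Σ(-1)^i × C(k,i) × (k-i)^n, i=0 to k
i=0: (-1)^0×C(8,0)×8^8 = 16777216
i=1: (-1)^1×C(8,1)×7^8 = -46118408
i=2: (-1)^2×C(8,2)×6^8 = 47029248
i=3: (-1)^3×C(8,3)×5^8 = -21875000
i=4: (-1)^4×C(8,4)×4^8 = 4587520
i=5: (-1)^5×C(8,5)×3^8 = -367416
i=6: (-1)^6×C(8,6)×2^8 = 7168
i=7: (-1)^7×C(8,7)×1^8 = -8
i=8: (-1)^8×C(8,8)×0^8 = 0
Total = 40320

Number of surjections = 40320


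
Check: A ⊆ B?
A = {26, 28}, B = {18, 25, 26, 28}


A ⊆ B means every element of A is in B.
All elements of A are in B.
So A ⊆ B.

Yes, A ⊆ B


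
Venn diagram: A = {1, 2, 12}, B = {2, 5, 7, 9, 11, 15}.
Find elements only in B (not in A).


A = {1, 2, 12}
B = {2, 5, 7, 9, 11, 15}
Region: only in B (not in A)
Elements: {5, 7, 9, 11, 15}

Elements only in B (not in A): {5, 7, 9, 11, 15}


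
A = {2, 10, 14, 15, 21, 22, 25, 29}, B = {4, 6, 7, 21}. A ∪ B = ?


A ∪ B = all elements in A or B (or both)
A = {2, 10, 14, 15, 21, 22, 25, 29}
B = {4, 6, 7, 21}
A ∪ B = {2, 4, 6, 7, 10, 14, 15, 21, 22, 25, 29}

A ∪ B = {2, 4, 6, 7, 10, 14, 15, 21, 22, 25, 29}


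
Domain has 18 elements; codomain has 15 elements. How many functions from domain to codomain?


Each of |A| = 18 inputs maps to any of |B| = 15 outputs.
# functions = |B|^|A| = 15^18
= 1477891880035400390625

Number of functions = 1477891880035400390625


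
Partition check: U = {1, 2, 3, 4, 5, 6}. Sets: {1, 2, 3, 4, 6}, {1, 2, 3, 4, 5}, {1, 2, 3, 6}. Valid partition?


A partition requires: (1) non-empty parts, (2) pairwise disjoint, (3) union = U
Parts: {1, 2, 3, 4, 6}, {1, 2, 3, 4, 5}, {1, 2, 3, 6}
Union of parts: {1, 2, 3, 4, 5, 6}
U = {1, 2, 3, 4, 5, 6}
All non-empty? True
Pairwise disjoint? False
Covers U? True

No, not a valid partition


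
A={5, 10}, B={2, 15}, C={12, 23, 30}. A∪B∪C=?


A ∪ B = {2, 5, 10, 15}
(A ∪ B) ∪ C = {2, 5, 10, 12, 15, 23, 30}

A ∪ B ∪ C = {2, 5, 10, 12, 15, 23, 30}


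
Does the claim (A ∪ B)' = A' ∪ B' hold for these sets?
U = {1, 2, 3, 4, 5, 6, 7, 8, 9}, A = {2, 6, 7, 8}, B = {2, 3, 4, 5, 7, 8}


LHS: A ∪ B = {2, 3, 4, 5, 6, 7, 8}
(A ∪ B)' = U \ (A ∪ B) = {1, 9}
A' = {1, 3, 4, 5, 9}, B' = {1, 6, 9}
Claimed RHS: A' ∪ B' = {1, 3, 4, 5, 6, 9}
Identity is INVALID: LHS = {1, 9} but the RHS claimed here equals {1, 3, 4, 5, 6, 9}. The correct form is (A ∪ B)' = A' ∩ B'.

Identity is invalid: (A ∪ B)' = {1, 9} but A' ∪ B' = {1, 3, 4, 5, 6, 9}. The correct De Morgan law is (A ∪ B)' = A' ∩ B'.


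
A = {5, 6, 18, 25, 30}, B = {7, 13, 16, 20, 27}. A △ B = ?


A △ B = (A \ B) ∪ (B \ A) = elements in exactly one of A or B
A \ B = {5, 6, 18, 25, 30}
B \ A = {7, 13, 16, 20, 27}
A △ B = {5, 6, 7, 13, 16, 18, 20, 25, 27, 30}

A △ B = {5, 6, 7, 13, 16, 18, 20, 25, 27, 30}


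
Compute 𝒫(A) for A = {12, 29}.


|A| = 2, so |P(A)| = 2^2 = 4
Enumerate subsets by cardinality (0 to 2):
∅, {12}, {29}, {12, 29}

P(A) has 4 subsets: ∅, {12}, {29}, {12, 29}


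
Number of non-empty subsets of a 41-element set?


Total subsets = 2^n = 2^41 = 2199023255552
Non-empty subsets exclude the empty set: 2^n - 1
= 2199023255552 - 1
= 2199023255551

Number of non-empty subsets = 2199023255551


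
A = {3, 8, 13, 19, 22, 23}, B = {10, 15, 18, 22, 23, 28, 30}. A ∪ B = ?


A ∪ B = all elements in A or B (or both)
A = {3, 8, 13, 19, 22, 23}
B = {10, 15, 18, 22, 23, 28, 30}
A ∪ B = {3, 8, 10, 13, 15, 18, 19, 22, 23, 28, 30}

A ∪ B = {3, 8, 10, 13, 15, 18, 19, 22, 23, 28, 30}


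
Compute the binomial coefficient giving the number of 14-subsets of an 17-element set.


C(n,k) = n! / (k!(n-k)!)
C(17,14) = 17! / (14!3!)
= 680

C(17,14) = 680


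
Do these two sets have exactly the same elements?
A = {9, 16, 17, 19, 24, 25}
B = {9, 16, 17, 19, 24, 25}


Two sets are equal iff they have exactly the same elements.
A = {9, 16, 17, 19, 24, 25}
B = {9, 16, 17, 19, 24, 25}
Same elements → A = B

Yes, A = B


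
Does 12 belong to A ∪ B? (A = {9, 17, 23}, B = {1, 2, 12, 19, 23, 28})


A = {9, 17, 23}, B = {1, 2, 12, 19, 23, 28}
A ∪ B = all elements in A or B
A ∪ B = {1, 2, 9, 12, 17, 19, 23, 28}
Checking if 12 ∈ A ∪ B
12 is in A ∪ B → True

12 ∈ A ∪ B


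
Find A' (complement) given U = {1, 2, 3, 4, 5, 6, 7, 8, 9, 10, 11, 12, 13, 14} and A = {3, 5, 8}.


Aᶜ = U \ A = elements in U but not in A
U = {1, 2, 3, 4, 5, 6, 7, 8, 9, 10, 11, 12, 13, 14}
A = {3, 5, 8}
Aᶜ = {1, 2, 4, 6, 7, 9, 10, 11, 12, 13, 14}

Aᶜ = {1, 2, 4, 6, 7, 9, 10, 11, 12, 13, 14}


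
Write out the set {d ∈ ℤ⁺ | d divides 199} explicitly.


Checking each candidate:
Condition: positive divisors of 199
Result = {1, 199}

{1, 199}


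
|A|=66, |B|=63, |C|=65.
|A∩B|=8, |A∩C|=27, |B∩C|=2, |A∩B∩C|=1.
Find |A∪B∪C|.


|A∪B∪C| = |A|+|B|+|C| - |A∩B|-|A∩C|-|B∩C| + |A∩B∩C|
= 66+63+65 - 8-27-2 + 1
= 194 - 37 + 1
= 158

|A ∪ B ∪ C| = 158


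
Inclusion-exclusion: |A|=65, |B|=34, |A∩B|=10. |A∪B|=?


|A ∪ B| = |A| + |B| - |A ∩ B|
= 65 + 34 - 10
= 89

|A ∪ B| = 89


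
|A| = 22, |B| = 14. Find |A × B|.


|A × B| = |A| × |B|
= 22 × 14
= 308

|A × B| = 308


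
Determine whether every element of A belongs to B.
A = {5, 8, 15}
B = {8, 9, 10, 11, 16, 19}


A ⊆ B means every element of A is in B.
Elements in A not in B: {5, 15}
So A ⊄ B.

No, A ⊄ B


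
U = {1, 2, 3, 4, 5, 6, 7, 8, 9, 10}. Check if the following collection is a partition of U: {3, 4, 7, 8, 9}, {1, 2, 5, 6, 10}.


A partition requires: (1) non-empty parts, (2) pairwise disjoint, (3) union = U
Parts: {3, 4, 7, 8, 9}, {1, 2, 5, 6, 10}
Union of parts: {1, 2, 3, 4, 5, 6, 7, 8, 9, 10}
U = {1, 2, 3, 4, 5, 6, 7, 8, 9, 10}
All non-empty? True
Pairwise disjoint? True
Covers U? True

Yes, valid partition


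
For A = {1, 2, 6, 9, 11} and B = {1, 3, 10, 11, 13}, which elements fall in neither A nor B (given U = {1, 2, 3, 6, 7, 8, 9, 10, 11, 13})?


A = {1, 2, 6, 9, 11}
B = {1, 3, 10, 11, 13}
Region: in neither A nor B (given U = {1, 2, 3, 6, 7, 8, 9, 10, 11, 13})
Elements: {7, 8}

Elements in neither A nor B (given U = {1, 2, 3, 6, 7, 8, 9, 10, 11, 13}): {7, 8}


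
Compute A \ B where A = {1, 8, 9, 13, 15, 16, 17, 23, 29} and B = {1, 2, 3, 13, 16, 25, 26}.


A \ B = elements in A but not in B
A = {1, 8, 9, 13, 15, 16, 17, 23, 29}
B = {1, 2, 3, 13, 16, 25, 26}
Remove from A any elements in B
A \ B = {8, 9, 15, 17, 23, 29}

A \ B = {8, 9, 15, 17, 23, 29}


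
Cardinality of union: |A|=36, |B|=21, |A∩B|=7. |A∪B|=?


|A ∪ B| = |A| + |B| - |A ∩ B|
= 36 + 21 - 7
= 50

|A ∪ B| = 50


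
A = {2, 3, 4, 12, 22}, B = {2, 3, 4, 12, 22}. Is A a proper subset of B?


A ⊂ B requires: A ⊆ B AND A ≠ B.
A ⊆ B? Yes
A = B? Yes
A = B, so A is not a PROPER subset.

No, A is not a proper subset of B


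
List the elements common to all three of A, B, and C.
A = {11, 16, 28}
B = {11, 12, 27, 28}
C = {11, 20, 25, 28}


A ∩ B = {11, 28}
(A ∩ B) ∩ C = {11, 28}

A ∩ B ∩ C = {11, 28}


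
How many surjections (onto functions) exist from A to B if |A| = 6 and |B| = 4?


n = |A| = 6, k = |B| = 4. Surjections via inclusion-exclusion:
S(n,k) = Σ(-1)^i × C(k,i) × (k-i)^n, i=0 to k
i=0: (-1)^0×C(4,0)×4^6 = 4096
i=1: (-1)^1×C(4,1)×3^6 = -2916
i=2: (-1)^2×C(4,2)×2^6 = 384
i=3: (-1)^3×C(4,3)×1^6 = -4
i=4: (-1)^4×C(4,4)×0^6 = 0
Total = 1560

Number of surjections = 1560


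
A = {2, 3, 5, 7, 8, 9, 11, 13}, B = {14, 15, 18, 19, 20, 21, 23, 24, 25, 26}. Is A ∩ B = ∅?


Disjoint means A ∩ B = ∅.
A ∩ B = ∅
A ∩ B = ∅, so A and B are disjoint.

Yes, A and B are disjoint


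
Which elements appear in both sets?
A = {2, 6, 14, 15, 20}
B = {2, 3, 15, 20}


A ∩ B = elements in both A and B
A = {2, 6, 14, 15, 20}
B = {2, 3, 15, 20}
A ∩ B = {2, 15, 20}

A ∩ B = {2, 15, 20}


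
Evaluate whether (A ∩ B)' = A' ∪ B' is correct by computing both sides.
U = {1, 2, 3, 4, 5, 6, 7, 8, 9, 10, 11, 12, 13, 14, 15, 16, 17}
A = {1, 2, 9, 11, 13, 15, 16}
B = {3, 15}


LHS: A ∩ B = {15}
(A ∩ B)' = U \ (A ∩ B) = {1, 2, 3, 4, 5, 6, 7, 8, 9, 10, 11, 12, 13, 14, 16, 17}
A' = {3, 4, 5, 6, 7, 8, 10, 12, 14, 17}, B' = {1, 2, 4, 5, 6, 7, 8, 9, 10, 11, 12, 13, 14, 16, 17}
Claimed RHS: A' ∪ B' = {1, 2, 3, 4, 5, 6, 7, 8, 9, 10, 11, 12, 13, 14, 16, 17}
Identity is VALID: LHS = RHS = {1, 2, 3, 4, 5, 6, 7, 8, 9, 10, 11, 12, 13, 14, 16, 17} ✓

Identity is valid. (A ∩ B)' = A' ∪ B' = {1, 2, 3, 4, 5, 6, 7, 8, 9, 10, 11, 12, 13, 14, 16, 17}


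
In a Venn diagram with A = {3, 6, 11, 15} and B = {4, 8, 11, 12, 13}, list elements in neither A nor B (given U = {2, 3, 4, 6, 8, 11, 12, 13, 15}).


A = {3, 6, 11, 15}
B = {4, 8, 11, 12, 13}
Region: in neither A nor B (given U = {2, 3, 4, 6, 8, 11, 12, 13, 15})
Elements: {2}

Elements in neither A nor B (given U = {2, 3, 4, 6, 8, 11, 12, 13, 15}): {2}


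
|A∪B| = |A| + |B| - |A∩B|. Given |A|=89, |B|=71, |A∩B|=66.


|A ∪ B| = |A| + |B| - |A ∩ B|
= 89 + 71 - 66
= 94

|A ∪ B| = 94


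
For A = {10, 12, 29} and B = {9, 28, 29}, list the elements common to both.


A ∩ B = elements in both A and B
A = {10, 12, 29}
B = {9, 28, 29}
A ∩ B = {29}

A ∩ B = {29}


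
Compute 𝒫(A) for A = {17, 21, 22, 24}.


|A| = 4, so |P(A)| = 2^4 = 16
Enumerate subsets by cardinality (0 to 4):
∅, {17}, {21}, {22}, {24}, {17, 21}, {17, 22}, {17, 24}, {21, 22}, {21, 24}, {22, 24}, {17, 21, 22}, {17, 21, 24}, {17, 22, 24}, {21, 22, 24}, {17, 21, 22, 24}

P(A) has 16 subsets: ∅, {17}, {21}, {22}, {24}, {17, 21}, {17, 22}, {17, 24}, {21, 22}, {21, 24}, {22, 24}, {17, 21, 22}, {17, 21, 24}, {17, 22, 24}, {21, 22, 24}, {17, 21, 22, 24}


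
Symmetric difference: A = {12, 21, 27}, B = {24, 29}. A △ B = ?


A △ B = (A \ B) ∪ (B \ A) = elements in exactly one of A or B
A \ B = {12, 21, 27}
B \ A = {24, 29}
A △ B = {12, 21, 24, 27, 29}

A △ B = {12, 21, 24, 27, 29}


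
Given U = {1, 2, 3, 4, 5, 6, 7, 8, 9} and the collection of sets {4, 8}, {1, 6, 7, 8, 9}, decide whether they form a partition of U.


A partition requires: (1) non-empty parts, (2) pairwise disjoint, (3) union = U
Parts: {4, 8}, {1, 6, 7, 8, 9}
Union of parts: {1, 4, 6, 7, 8, 9}
U = {1, 2, 3, 4, 5, 6, 7, 8, 9}
All non-empty? True
Pairwise disjoint? False
Covers U? False

No, not a valid partition


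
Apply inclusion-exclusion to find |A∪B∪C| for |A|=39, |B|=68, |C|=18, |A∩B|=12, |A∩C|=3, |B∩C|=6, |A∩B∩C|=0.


|A∪B∪C| = |A|+|B|+|C| - |A∩B|-|A∩C|-|B∩C| + |A∩B∩C|
= 39+68+18 - 12-3-6 + 0
= 125 - 21 + 0
= 104

|A ∪ B ∪ C| = 104


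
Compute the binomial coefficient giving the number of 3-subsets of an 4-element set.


C(n,k) = n! / (k!(n-k)!)
C(4,3) = 4! / (3!1!)
= 4

C(4,3) = 4


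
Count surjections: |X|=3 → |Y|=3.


n = |X| = 3, k = |Y| = 3. Surjections via inclusion-exclusion:
S(n,k) = Σ(-1)^i × C(k,i) × (k-i)^n, i=0 to k
i=0: (-1)^0×C(3,0)×3^3 = 27
i=1: (-1)^1×C(3,1)×2^3 = -24
i=2: (-1)^2×C(3,2)×1^3 = 3
i=3: (-1)^3×C(3,3)×0^3 = 0
Total = 6

Number of surjections = 6


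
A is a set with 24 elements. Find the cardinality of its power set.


Number of subsets = 2^n
= 2^24
= 16777216

|P(A)| = 16777216


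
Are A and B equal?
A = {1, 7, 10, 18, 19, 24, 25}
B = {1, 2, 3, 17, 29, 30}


Two sets are equal iff they have exactly the same elements.
A = {1, 7, 10, 18, 19, 24, 25}
B = {1, 2, 3, 17, 29, 30}
Differences: {2, 3, 7, 10, 17, 18, 19, 24, 25, 29, 30}
A ≠ B

No, A ≠ B


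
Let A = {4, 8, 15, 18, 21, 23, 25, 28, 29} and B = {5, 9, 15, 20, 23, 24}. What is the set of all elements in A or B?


A ∪ B = all elements in A or B (or both)
A = {4, 8, 15, 18, 21, 23, 25, 28, 29}
B = {5, 9, 15, 20, 23, 24}
A ∪ B = {4, 5, 8, 9, 15, 18, 20, 21, 23, 24, 25, 28, 29}

A ∪ B = {4, 5, 8, 9, 15, 18, 20, 21, 23, 24, 25, 28, 29}


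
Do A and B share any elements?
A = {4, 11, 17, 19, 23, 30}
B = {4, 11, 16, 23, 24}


Disjoint means A ∩ B = ∅.
A ∩ B = {4, 11, 23}
A ∩ B ≠ ∅, so A and B are NOT disjoint.

Yes — A and B share the element(s) of A ∩ B = {4, 11, 23}, so they are not disjoint


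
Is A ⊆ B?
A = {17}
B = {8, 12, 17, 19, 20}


A ⊆ B means every element of A is in B.
All elements of A are in B.
So A ⊆ B.

Yes, A ⊆ B


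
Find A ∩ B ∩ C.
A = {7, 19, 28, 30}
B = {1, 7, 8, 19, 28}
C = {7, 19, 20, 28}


A ∩ B = {7, 19, 28}
(A ∩ B) ∩ C = {7, 19, 28}

A ∩ B ∩ C = {7, 19, 28}


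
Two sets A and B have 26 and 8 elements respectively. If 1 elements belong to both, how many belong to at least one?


|A ∪ B| = |A| + |B| - |A ∩ B|
= 26 + 8 - 1
= 33

|A ∪ B| = 33


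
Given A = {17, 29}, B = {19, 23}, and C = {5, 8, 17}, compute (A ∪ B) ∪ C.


A ∪ B = {17, 19, 23, 29}
(A ∪ B) ∪ C = {5, 8, 17, 19, 23, 29}

A ∪ B ∪ C = {5, 8, 17, 19, 23, 29}


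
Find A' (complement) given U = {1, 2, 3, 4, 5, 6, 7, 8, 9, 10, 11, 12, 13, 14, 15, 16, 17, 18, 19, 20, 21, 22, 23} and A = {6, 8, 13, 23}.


Aᶜ = U \ A = elements in U but not in A
U = {1, 2, 3, 4, 5, 6, 7, 8, 9, 10, 11, 12, 13, 14, 15, 16, 17, 18, 19, 20, 21, 22, 23}
A = {6, 8, 13, 23}
Aᶜ = {1, 2, 3, 4, 5, 7, 9, 10, 11, 12, 14, 15, 16, 17, 18, 19, 20, 21, 22}

Aᶜ = {1, 2, 3, 4, 5, 7, 9, 10, 11, 12, 14, 15, 16, 17, 18, 19, 20, 21, 22}


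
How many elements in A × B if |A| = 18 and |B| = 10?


|A × B| = |A| × |B|
= 18 × 10
= 180

|A × B| = 180


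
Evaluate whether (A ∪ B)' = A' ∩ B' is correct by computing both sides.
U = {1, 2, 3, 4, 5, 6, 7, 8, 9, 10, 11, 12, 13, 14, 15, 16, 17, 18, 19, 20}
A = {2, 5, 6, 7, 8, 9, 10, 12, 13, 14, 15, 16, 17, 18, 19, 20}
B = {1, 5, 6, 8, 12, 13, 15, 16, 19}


LHS: A ∪ B = {1, 2, 5, 6, 7, 8, 9, 10, 12, 13, 14, 15, 16, 17, 18, 19, 20}
(A ∪ B)' = U \ (A ∪ B) = {3, 4, 11}
A' = {1, 3, 4, 11}, B' = {2, 3, 4, 7, 9, 10, 11, 14, 17, 18, 20}
Claimed RHS: A' ∩ B' = {3, 4, 11}
Identity is VALID: LHS = RHS = {3, 4, 11} ✓

Identity is valid. (A ∪ B)' = A' ∩ B' = {3, 4, 11}


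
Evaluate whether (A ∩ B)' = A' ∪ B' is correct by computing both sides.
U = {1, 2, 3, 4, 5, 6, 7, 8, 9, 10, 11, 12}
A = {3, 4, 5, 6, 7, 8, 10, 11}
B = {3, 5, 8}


LHS: A ∩ B = {3, 5, 8}
(A ∩ B)' = U \ (A ∩ B) = {1, 2, 4, 6, 7, 9, 10, 11, 12}
A' = {1, 2, 9, 12}, B' = {1, 2, 4, 6, 7, 9, 10, 11, 12}
Claimed RHS: A' ∪ B' = {1, 2, 4, 6, 7, 9, 10, 11, 12}
Identity is VALID: LHS = RHS = {1, 2, 4, 6, 7, 9, 10, 11, 12} ✓

Identity is valid. (A ∩ B)' = A' ∪ B' = {1, 2, 4, 6, 7, 9, 10, 11, 12}


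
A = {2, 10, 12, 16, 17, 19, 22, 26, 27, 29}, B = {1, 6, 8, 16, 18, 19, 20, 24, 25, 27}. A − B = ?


A \ B = elements in A but not in B
A = {2, 10, 12, 16, 17, 19, 22, 26, 27, 29}
B = {1, 6, 8, 16, 18, 19, 20, 24, 25, 27}
Remove from A any elements in B
A \ B = {2, 10, 12, 17, 22, 26, 29}

A \ B = {2, 10, 12, 17, 22, 26, 29}


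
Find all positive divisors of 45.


Checking each candidate:
Condition: positive divisors of 45
Result = {1, 3, 5, 9, 15, 45}

{1, 3, 5, 9, 15, 45}


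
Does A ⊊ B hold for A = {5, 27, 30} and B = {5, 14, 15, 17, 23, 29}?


A ⊂ B requires: A ⊆ B AND A ≠ B.
A ⊆ B? No
A ⊄ B, so A is not a proper subset.

No, A is not a proper subset of B


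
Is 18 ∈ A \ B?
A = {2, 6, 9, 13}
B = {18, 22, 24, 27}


A = {2, 6, 9, 13}, B = {18, 22, 24, 27}
A \ B = elements in A but not in B
A \ B = {2, 6, 9, 13}
Checking if 18 ∈ A \ B
18 is not in A \ B → False

18 ∉ A \ B


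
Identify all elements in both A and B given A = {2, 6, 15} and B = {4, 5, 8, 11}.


A = {2, 6, 15}
B = {4, 5, 8, 11}
Region: in both A and B
Elements: ∅

Elements in both A and B: ∅


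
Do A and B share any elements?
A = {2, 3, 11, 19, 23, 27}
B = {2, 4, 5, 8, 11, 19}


Disjoint means A ∩ B = ∅.
A ∩ B = {2, 11, 19}
A ∩ B ≠ ∅, so A and B are NOT disjoint.

Yes — A and B share the element(s) of A ∩ B = {2, 11, 19}, so they are not disjoint


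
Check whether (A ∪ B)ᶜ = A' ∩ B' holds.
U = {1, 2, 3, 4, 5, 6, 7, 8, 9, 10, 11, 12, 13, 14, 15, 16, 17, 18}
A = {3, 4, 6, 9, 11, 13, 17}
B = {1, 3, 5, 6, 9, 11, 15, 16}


LHS: A ∪ B = {1, 3, 4, 5, 6, 9, 11, 13, 15, 16, 17}
(A ∪ B)' = U \ (A ∪ B) = {2, 7, 8, 10, 12, 14, 18}
A' = {1, 2, 5, 7, 8, 10, 12, 14, 15, 16, 18}, B' = {2, 4, 7, 8, 10, 12, 13, 14, 17, 18}
Claimed RHS: A' ∩ B' = {2, 7, 8, 10, 12, 14, 18}
Identity is VALID: LHS = RHS = {2, 7, 8, 10, 12, 14, 18} ✓

Identity is valid. (A ∪ B)' = A' ∩ B' = {2, 7, 8, 10, 12, 14, 18}


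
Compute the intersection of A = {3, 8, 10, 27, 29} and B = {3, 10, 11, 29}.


A ∩ B = elements in both A and B
A = {3, 8, 10, 27, 29}
B = {3, 10, 11, 29}
A ∩ B = {3, 10, 29}

A ∩ B = {3, 10, 29}


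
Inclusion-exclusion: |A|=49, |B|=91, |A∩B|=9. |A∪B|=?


|A ∪ B| = |A| + |B| - |A ∩ B|
= 49 + 91 - 9
= 131

|A ∪ B| = 131


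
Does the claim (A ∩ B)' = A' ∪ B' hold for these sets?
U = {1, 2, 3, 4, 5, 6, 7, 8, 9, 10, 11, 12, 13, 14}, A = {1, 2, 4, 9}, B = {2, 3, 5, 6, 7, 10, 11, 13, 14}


LHS: A ∩ B = {2}
(A ∩ B)' = U \ (A ∩ B) = {1, 3, 4, 5, 6, 7, 8, 9, 10, 11, 12, 13, 14}
A' = {3, 5, 6, 7, 8, 10, 11, 12, 13, 14}, B' = {1, 4, 8, 9, 12}
Claimed RHS: A' ∪ B' = {1, 3, 4, 5, 6, 7, 8, 9, 10, 11, 12, 13, 14}
Identity is VALID: LHS = RHS = {1, 3, 4, 5, 6, 7, 8, 9, 10, 11, 12, 13, 14} ✓

Identity is valid. (A ∩ B)' = A' ∪ B' = {1, 3, 4, 5, 6, 7, 8, 9, 10, 11, 12, 13, 14}


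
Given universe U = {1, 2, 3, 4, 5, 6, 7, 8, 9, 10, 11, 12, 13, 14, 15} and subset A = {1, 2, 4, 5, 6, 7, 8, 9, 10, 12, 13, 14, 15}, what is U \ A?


Aᶜ = U \ A = elements in U but not in A
U = {1, 2, 3, 4, 5, 6, 7, 8, 9, 10, 11, 12, 13, 14, 15}
A = {1, 2, 4, 5, 6, 7, 8, 9, 10, 12, 13, 14, 15}
Aᶜ = {3, 11}

Aᶜ = {3, 11}


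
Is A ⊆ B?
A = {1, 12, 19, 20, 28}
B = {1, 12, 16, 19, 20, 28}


A ⊆ B means every element of A is in B.
All elements of A are in B.
So A ⊆ B.

Yes, A ⊆ B


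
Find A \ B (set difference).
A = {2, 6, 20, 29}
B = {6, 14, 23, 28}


A \ B = elements in A but not in B
A = {2, 6, 20, 29}
B = {6, 14, 23, 28}
Remove from A any elements in B
A \ B = {2, 20, 29}

A \ B = {2, 20, 29}


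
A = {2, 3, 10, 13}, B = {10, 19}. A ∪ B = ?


A ∪ B = all elements in A or B (or both)
A = {2, 3, 10, 13}
B = {10, 19}
A ∪ B = {2, 3, 10, 13, 19}

A ∪ B = {2, 3, 10, 13, 19}


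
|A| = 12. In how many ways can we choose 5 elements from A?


C(n,k) = n! / (k!(n-k)!)
C(12,5) = 12! / (5!7!)
= 792

C(12,5) = 792


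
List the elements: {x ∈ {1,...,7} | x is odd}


Checking each candidate:
Condition: odd numbers in {1,...,7}
Result = {1, 3, 5, 7}

{1, 3, 5, 7}


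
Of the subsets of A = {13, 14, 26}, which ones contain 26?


A subset of A contains 26 iff the remaining 2 elements form any subset of A \ {26}.
Count: 2^(n-1) = 2^2 = 4
Subsets containing 26: {26}, {13, 26}, {14, 26}, {13, 14, 26}

Subsets containing 26 (4 total): {26}, {13, 26}, {14, 26}, {13, 14, 26}


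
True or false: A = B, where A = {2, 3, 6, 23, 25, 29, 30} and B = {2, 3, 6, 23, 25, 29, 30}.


Two sets are equal iff they have exactly the same elements.
A = {2, 3, 6, 23, 25, 29, 30}
B = {2, 3, 6, 23, 25, 29, 30}
Same elements → A = B

Yes, A = B


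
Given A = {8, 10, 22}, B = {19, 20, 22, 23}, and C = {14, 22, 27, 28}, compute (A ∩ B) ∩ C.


A ∩ B = {22}
(A ∩ B) ∩ C = {22}

A ∩ B ∩ C = {22}


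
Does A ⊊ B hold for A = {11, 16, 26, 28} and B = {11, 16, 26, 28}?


A ⊂ B requires: A ⊆ B AND A ≠ B.
A ⊆ B? Yes
A = B? Yes
A = B, so A is not a PROPER subset.

No, A is not a proper subset of B


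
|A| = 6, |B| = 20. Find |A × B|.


|A × B| = |A| × |B|
= 6 × 20
= 120

|A × B| = 120


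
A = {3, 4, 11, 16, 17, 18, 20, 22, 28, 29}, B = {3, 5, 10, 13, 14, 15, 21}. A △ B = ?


A △ B = (A \ B) ∪ (B \ A) = elements in exactly one of A or B
A \ B = {4, 11, 16, 17, 18, 20, 22, 28, 29}
B \ A = {5, 10, 13, 14, 15, 21}
A △ B = {4, 5, 10, 11, 13, 14, 15, 16, 17, 18, 20, 21, 22, 28, 29}

A △ B = {4, 5, 10, 11, 13, 14, 15, 16, 17, 18, 20, 21, 22, 28, 29}


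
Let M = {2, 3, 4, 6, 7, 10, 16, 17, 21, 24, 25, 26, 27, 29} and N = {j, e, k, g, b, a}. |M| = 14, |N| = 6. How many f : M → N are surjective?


n = |M| = 14, k = |N| = 6. Surjections via inclusion-exclusion:
S(n,k) = Σ(-1)^i × C(k,i) × (k-i)^n, i=0 to k
i=0: (-1)^0×C(6,0)×6^14 = 78364164096
i=1: (-1)^1×C(6,1)×5^14 = -36621093750
i=2: (-1)^2×C(6,2)×4^14 = 4026531840
i=3: (-1)^3×C(6,3)×3^14 = -95659380
i=4: (-1)^4×C(6,4)×2^14 = 245760
i=5: (-1)^5×C(6,5)×1^14 = -6
i=6: (-1)^6×C(6,6)×0^14 = 0
Total = 45674188560

Number of surjections = 45674188560


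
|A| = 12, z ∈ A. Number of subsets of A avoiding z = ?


Subsets of A avoiding z are subsets of A \ {z}, which has 11 elements.
Count = 2^(n-1) = 2^11
= 2048

Number of subsets avoiding z = 2048


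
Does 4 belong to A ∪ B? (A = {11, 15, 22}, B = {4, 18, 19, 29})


A = {11, 15, 22}, B = {4, 18, 19, 29}
A ∪ B = all elements in A or B
A ∪ B = {4, 11, 15, 18, 19, 22, 29}
Checking if 4 ∈ A ∪ B
4 is in A ∪ B → True

4 ∈ A ∪ B


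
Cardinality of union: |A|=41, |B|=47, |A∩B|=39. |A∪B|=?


|A ∪ B| = |A| + |B| - |A ∩ B|
= 41 + 47 - 39
= 49

|A ∪ B| = 49


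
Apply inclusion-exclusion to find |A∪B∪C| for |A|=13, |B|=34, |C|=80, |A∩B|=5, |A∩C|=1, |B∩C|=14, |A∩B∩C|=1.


|A∪B∪C| = |A|+|B|+|C| - |A∩B|-|A∩C|-|B∩C| + |A∩B∩C|
= 13+34+80 - 5-1-14 + 1
= 127 - 20 + 1
= 108

|A ∪ B ∪ C| = 108


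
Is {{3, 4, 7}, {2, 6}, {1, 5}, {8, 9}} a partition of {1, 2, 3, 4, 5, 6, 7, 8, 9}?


A partition requires: (1) non-empty parts, (2) pairwise disjoint, (3) union = U
Parts: {3, 4, 7}, {2, 6}, {1, 5}, {8, 9}
Union of parts: {1, 2, 3, 4, 5, 6, 7, 8, 9}
U = {1, 2, 3, 4, 5, 6, 7, 8, 9}
All non-empty? True
Pairwise disjoint? True
Covers U? True

Yes, valid partition


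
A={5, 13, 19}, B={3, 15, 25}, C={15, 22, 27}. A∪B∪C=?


A ∪ B = {3, 5, 13, 15, 19, 25}
(A ∪ B) ∪ C = {3, 5, 13, 15, 19, 22, 25, 27}

A ∪ B ∪ C = {3, 5, 13, 15, 19, 22, 25, 27}


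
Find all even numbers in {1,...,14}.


Checking each candidate:
Condition: even numbers in {1,...,14}
Result = {2, 4, 6, 8, 10, 12, 14}

{2, 4, 6, 8, 10, 12, 14}


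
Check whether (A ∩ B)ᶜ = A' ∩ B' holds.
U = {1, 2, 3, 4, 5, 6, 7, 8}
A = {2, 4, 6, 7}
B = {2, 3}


LHS: A ∩ B = {2}
(A ∩ B)' = U \ (A ∩ B) = {1, 3, 4, 5, 6, 7, 8}
A' = {1, 3, 5, 8}, B' = {1, 4, 5, 6, 7, 8}
Claimed RHS: A' ∩ B' = {1, 5, 8}
Identity is INVALID: LHS = {1, 3, 4, 5, 6, 7, 8} but the RHS claimed here equals {1, 5, 8}. The correct form is (A ∩ B)' = A' ∪ B'.

Identity is invalid: (A ∩ B)' = {1, 3, 4, 5, 6, 7, 8} but A' ∩ B' = {1, 5, 8}. The correct De Morgan law is (A ∩ B)' = A' ∪ B'.


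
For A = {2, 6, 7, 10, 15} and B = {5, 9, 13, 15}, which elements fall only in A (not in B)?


A = {2, 6, 7, 10, 15}
B = {5, 9, 13, 15}
Region: only in A (not in B)
Elements: {2, 6, 7, 10}

Elements only in A (not in B): {2, 6, 7, 10}


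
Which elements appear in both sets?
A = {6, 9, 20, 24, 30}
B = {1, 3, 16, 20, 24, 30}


A ∩ B = elements in both A and B
A = {6, 9, 20, 24, 30}
B = {1, 3, 16, 20, 24, 30}
A ∩ B = {20, 24, 30}

A ∩ B = {20, 24, 30}


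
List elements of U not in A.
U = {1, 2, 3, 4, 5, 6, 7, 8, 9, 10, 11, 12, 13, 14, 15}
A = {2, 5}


Aᶜ = U \ A = elements in U but not in A
U = {1, 2, 3, 4, 5, 6, 7, 8, 9, 10, 11, 12, 13, 14, 15}
A = {2, 5}
Aᶜ = {1, 3, 4, 6, 7, 8, 9, 10, 11, 12, 13, 14, 15}

Aᶜ = {1, 3, 4, 6, 7, 8, 9, 10, 11, 12, 13, 14, 15}


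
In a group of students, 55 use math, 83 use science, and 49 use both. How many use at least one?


|A ∪ B| = |A| + |B| - |A ∩ B|
= 55 + 83 - 49
= 89

|A ∪ B| = 89


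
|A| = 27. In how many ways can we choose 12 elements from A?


C(n,k) = n! / (k!(n-k)!)
C(27,12) = 27! / (12!15!)
= 17383860

C(27,12) = 17383860


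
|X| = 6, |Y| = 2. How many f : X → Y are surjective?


n = |X| = 6, k = |Y| = 2. Surjections via inclusion-exclusion:
S(n,k) = Σ(-1)^i × C(k,i) × (k-i)^n, i=0 to k
i=0: (-1)^0×C(2,0)×2^6 = 64
i=1: (-1)^1×C(2,1)×1^6 = -2
i=2: (-1)^2×C(2,2)×0^6 = 0
Total = 62

Number of surjections = 62


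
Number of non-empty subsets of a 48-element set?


Total subsets = 2^n = 2^48 = 281474976710656
Non-empty subsets exclude the empty set: 2^n - 1
= 281474976710656 - 1
= 281474976710655

Number of non-empty subsets = 281474976710655


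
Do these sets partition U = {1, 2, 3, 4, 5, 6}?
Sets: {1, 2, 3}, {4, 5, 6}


A partition requires: (1) non-empty parts, (2) pairwise disjoint, (3) union = U
Parts: {1, 2, 3}, {4, 5, 6}
Union of parts: {1, 2, 3, 4, 5, 6}
U = {1, 2, 3, 4, 5, 6}
All non-empty? True
Pairwise disjoint? True
Covers U? True

Yes, valid partition


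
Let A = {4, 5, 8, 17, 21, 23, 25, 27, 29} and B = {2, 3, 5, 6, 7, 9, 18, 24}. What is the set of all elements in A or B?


A ∪ B = all elements in A or B (or both)
A = {4, 5, 8, 17, 21, 23, 25, 27, 29}
B = {2, 3, 5, 6, 7, 9, 18, 24}
A ∪ B = {2, 3, 4, 5, 6, 7, 8, 9, 17, 18, 21, 23, 24, 25, 27, 29}

A ∪ B = {2, 3, 4, 5, 6, 7, 8, 9, 17, 18, 21, 23, 24, 25, 27, 29}


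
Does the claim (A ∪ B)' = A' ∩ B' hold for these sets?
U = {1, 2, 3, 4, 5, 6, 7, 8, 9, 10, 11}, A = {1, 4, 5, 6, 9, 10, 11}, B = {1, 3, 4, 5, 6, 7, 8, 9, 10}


LHS: A ∪ B = {1, 3, 4, 5, 6, 7, 8, 9, 10, 11}
(A ∪ B)' = U \ (A ∪ B) = {2}
A' = {2, 3, 7, 8}, B' = {2, 11}
Claimed RHS: A' ∩ B' = {2}
Identity is VALID: LHS = RHS = {2} ✓

Identity is valid. (A ∪ B)' = A' ∩ B' = {2}


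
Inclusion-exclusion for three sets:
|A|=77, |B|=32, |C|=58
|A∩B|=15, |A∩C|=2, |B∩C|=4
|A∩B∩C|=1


|A∪B∪C| = |A|+|B|+|C| - |A∩B|-|A∩C|-|B∩C| + |A∩B∩C|
= 77+32+58 - 15-2-4 + 1
= 167 - 21 + 1
= 147

|A ∪ B ∪ C| = 147


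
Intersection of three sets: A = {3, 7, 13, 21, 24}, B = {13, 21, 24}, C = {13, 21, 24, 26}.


A ∩ B = {13, 21, 24}
(A ∩ B) ∩ C = {13, 21, 24}

A ∩ B ∩ C = {13, 21, 24}


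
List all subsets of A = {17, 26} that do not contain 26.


A subset of A that omits 26 is a subset of A \ {26}, so there are 2^(n-1) = 2^1 = 2 of them.
Subsets excluding 26: ∅, {17}

Subsets excluding 26 (2 total): ∅, {17}


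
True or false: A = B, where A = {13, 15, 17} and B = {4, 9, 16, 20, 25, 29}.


Two sets are equal iff they have exactly the same elements.
A = {13, 15, 17}
B = {4, 9, 16, 20, 25, 29}
Differences: {4, 9, 13, 15, 16, 17, 20, 25, 29}
A ≠ B

No, A ≠ B


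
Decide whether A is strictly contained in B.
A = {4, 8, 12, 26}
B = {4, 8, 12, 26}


A ⊂ B requires: A ⊆ B AND A ≠ B.
A ⊆ B? Yes
A = B? Yes
A = B, so A is not a PROPER subset.

No, A is not a proper subset of B


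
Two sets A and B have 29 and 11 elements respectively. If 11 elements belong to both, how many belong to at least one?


|A ∪ B| = |A| + |B| - |A ∩ B|
= 29 + 11 - 11
= 29

|A ∪ B| = 29


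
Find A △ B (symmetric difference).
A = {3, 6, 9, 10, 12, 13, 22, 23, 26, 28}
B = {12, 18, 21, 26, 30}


A △ B = (A \ B) ∪ (B \ A) = elements in exactly one of A or B
A \ B = {3, 6, 9, 10, 13, 22, 23, 28}
B \ A = {18, 21, 30}
A △ B = {3, 6, 9, 10, 13, 18, 21, 22, 23, 28, 30}

A △ B = {3, 6, 9, 10, 13, 18, 21, 22, 23, 28, 30}


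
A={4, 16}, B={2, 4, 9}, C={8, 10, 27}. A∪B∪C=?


A ∪ B = {2, 4, 9, 16}
(A ∪ B) ∪ C = {2, 4, 8, 9, 10, 16, 27}

A ∪ B ∪ C = {2, 4, 8, 9, 10, 16, 27}
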